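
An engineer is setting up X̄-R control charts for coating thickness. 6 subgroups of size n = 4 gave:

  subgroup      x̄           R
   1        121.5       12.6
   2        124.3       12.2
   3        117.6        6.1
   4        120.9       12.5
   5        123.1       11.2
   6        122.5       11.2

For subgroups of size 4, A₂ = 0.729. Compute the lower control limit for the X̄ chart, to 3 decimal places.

113.655

X̄̄ = (121.5 + 124.3 + 117.6 + 120.9 + 123.1 + 122.5) / 6 = 729.9000 / 6 = 121.6500
R̄ = (12.6 + 12.2 + 6.1 + 12.5 + 11.2 + 11.2) / 6 = 65.8000 / 6 = 10.9667
LCL = X̄̄ − A₂·R̄ = 121.6500 − 0.729 × 10.9667 = 113.6553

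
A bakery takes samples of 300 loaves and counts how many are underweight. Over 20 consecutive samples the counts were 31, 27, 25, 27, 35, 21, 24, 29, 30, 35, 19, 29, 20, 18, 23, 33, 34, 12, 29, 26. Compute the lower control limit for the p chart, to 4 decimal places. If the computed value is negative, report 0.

0.0388

p̄ = Σdᵢ / (k·n) = 527 / (20 × 300) = 0.08783
LCL = p̄ − 3·√(p̄(1−p̄)/n) = 0.08783 − 3 × 0.01634 = 0.03881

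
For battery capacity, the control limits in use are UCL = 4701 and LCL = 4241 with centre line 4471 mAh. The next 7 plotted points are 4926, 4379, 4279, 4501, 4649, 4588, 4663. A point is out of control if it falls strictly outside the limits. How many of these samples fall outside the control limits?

Compare each point to [4241, 4701]: sample 1 = 4926 > UCL.

1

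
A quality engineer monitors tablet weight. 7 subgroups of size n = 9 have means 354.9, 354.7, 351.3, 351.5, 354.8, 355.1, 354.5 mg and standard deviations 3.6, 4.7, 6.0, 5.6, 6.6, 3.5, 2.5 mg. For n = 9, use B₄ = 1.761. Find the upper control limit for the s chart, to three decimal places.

s̄ = (3.6 + 4.7 + 6.0 + 5.6 + 6.6 + 3.5 + 2.5) / 7 = 4.6429
UCL_s = B₄·s̄ = 1.761 × 4.6429 = 8.1761

8.176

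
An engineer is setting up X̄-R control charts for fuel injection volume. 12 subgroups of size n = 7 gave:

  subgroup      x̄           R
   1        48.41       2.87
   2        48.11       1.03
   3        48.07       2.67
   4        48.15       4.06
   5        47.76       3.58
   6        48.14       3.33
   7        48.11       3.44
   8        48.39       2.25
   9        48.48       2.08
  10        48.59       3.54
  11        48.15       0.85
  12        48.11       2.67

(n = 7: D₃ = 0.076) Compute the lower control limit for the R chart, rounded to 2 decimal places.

0.21

R̄ = (2.87 + 1.03 + 2.67 + 4.06 + 3.58 + 3.33 + 3.44 + 2.25 + 2.08 + 3.54 + 0.85 + 2.67) / 12 = 32.3700 / 12 = 2.6975
LCL_R = D₃·R̄ = 0.076 × 2.6975 = 0.2050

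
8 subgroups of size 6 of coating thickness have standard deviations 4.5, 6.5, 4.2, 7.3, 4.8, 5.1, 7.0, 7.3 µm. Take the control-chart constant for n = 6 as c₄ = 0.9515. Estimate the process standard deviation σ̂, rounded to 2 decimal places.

s̄ = (4.5 + 6.5 + 4.2 + 7.3 + 4.8 + 5.1 + 7.0 + 7.3) / 8 = 5.8375
σ̂ = s̄ / c₄ = 5.8375 / 0.9515 = 6.1350

6.14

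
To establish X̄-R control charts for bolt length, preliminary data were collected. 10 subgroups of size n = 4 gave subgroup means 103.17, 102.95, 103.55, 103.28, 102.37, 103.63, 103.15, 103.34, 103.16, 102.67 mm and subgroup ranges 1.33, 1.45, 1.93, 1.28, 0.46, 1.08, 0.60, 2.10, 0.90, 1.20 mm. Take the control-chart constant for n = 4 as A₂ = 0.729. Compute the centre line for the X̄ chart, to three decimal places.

103.127

X̄̄ = (103.17 + 102.95 + 103.55 + 103.28 + 102.37 + 103.63 + 103.15 + 103.34 + 103.16 + 102.67) / 10 = 1031.2700 / 10 = 103.1270
CL = X̄̄ = 103.1270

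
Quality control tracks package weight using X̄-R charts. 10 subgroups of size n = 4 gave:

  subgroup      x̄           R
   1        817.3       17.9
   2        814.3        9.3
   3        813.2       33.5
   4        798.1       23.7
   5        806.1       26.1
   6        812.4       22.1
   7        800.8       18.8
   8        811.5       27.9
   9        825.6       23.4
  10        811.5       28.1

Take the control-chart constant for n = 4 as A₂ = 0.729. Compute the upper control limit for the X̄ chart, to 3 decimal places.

X̄̄ = (817.3 + 814.3 + 813.2 + 798.1 + 806.1 + 812.4 + 800.8 + 811.5 + 825.6 + 811.5) / 10 = 8110.8000 / 10 = 811.0800
R̄ = (17.9 + 9.3 + 33.5 + 23.7 + 26.1 + 22.1 + 18.8 + 27.9 + 23.4 + 28.1) / 10 = 230.8000 / 10 = 23.0800
UCL = X̄̄ + A₂·R̄ = 811.0800 + 0.729 × 23.0800 = 827.9053

827.905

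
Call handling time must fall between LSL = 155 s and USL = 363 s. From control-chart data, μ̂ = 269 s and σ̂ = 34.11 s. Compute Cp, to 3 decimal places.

Cp = (USL − LSL) / (6σ̂) = (363 − 155) / (6 × 34.11) = 208.0000 / 204.6600 = 1.0163

1.016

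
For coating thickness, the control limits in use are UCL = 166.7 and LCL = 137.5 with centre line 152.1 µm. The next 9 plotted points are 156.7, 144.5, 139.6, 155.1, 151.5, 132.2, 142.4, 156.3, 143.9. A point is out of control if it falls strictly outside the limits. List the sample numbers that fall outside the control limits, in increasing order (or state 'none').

6

Compare each point to [137.5, 166.7]: sample 6 = 132.2 < LCL.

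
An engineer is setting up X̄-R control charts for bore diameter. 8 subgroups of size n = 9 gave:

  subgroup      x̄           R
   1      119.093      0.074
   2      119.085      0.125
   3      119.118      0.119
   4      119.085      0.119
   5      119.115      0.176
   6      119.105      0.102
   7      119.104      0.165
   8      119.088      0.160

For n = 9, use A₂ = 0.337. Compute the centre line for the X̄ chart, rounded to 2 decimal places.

119.10

X̄̄ = (119.093 + 119.085 + 119.118 + 119.085 + 119.115 + 119.105 + 119.104 + 119.088) / 8 = 952.7930 / 8 = 119.0991
CL = X̄̄ = 119.0991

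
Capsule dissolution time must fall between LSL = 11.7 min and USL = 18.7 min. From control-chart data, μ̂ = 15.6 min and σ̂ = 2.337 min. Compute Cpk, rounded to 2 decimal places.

0.44

Cpu = (USL − μ̂) / (3σ̂) = (18.7 − 15.6) / (3 × 2.337) = 0.4422; Cpl = (μ̂ − LSL) / (3σ̂) = (15.6 − 11.7) / (3 × 2.337) = 0.5563; Cpk = min(Cpu, Cpl) = 0.4422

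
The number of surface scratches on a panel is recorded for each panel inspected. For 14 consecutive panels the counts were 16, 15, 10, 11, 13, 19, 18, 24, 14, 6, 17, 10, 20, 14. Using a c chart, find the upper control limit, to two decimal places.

26.32

c̄ = (16 + 15 + 10 + 11 + 13 + 19 + 18 + 24 + 14 + 6 + 17 + 10 + 20 + 14) / 14 = 207 / 14 = 14.7857
UCL = c̄ + 3√c̄ = 14.7857 + 3 × √14.7857 = 14.7857 + 3 × 3.8452 = 26.3214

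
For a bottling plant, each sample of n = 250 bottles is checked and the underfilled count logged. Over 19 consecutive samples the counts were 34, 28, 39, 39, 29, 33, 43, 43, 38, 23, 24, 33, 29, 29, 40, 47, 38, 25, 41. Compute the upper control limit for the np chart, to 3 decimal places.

p̄ = Σdᵢ / (k·n) = 655 / (19 × 250) = 0.13789
UCL = np̄ + 3·√(np̄(1−p̄)) = 34.4737 + 3 × √(34.4737×0.86211) = 34.4737 + 3 × 5.4516 = 50.8285

50.828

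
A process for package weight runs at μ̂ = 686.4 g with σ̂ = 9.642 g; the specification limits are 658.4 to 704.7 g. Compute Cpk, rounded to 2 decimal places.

Cpu = (USL − μ̂) / (3σ̂) = (704.7 − 686.4) / (3 × 9.642) = 0.6326; Cpl = (μ̂ − LSL) / (3σ̂) = (686.4 − 658.4) / (3 × 9.642) = 0.9680; Cpk = min(Cpu, Cpl) = 0.6326

0.63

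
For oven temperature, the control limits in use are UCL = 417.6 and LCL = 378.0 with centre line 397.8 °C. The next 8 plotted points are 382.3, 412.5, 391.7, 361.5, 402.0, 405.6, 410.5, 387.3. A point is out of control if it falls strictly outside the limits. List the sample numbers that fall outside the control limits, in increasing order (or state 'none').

4

Compare each point to [378.0, 417.6]: sample 4 = 361.5 < LCL.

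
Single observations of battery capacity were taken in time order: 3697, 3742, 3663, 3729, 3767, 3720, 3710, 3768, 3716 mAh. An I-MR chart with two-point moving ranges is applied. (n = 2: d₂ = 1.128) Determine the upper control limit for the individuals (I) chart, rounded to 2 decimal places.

X̄ = (3697 + 3742 + 3663 + 3729 + 3767 + 3720 + 3710 + 3768 + 3716) / 9 = 3723.5556
Moving ranges: 45, 79, 66, 38, 47, 10, 58, 52; M̄R̄ = 395.0000 / 8 = 49.3750
UCL = X̄ + 3·M̄R̄/d₂ = 3723.5556 + 3 × 49.3750 / 1.128 = 3854.8720

3854.87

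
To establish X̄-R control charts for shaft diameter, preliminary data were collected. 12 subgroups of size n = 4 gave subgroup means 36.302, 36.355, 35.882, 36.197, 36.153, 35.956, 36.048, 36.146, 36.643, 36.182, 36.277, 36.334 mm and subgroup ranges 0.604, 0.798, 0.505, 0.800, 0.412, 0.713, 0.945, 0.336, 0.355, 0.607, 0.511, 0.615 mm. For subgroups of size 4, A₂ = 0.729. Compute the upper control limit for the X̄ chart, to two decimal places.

X̄̄ = (36.302 + 36.355 + 35.882 + 36.197 + 36.153 + 35.956 + 36.048 + 36.146 + 36.643 + 36.182 + 36.277 + 36.334) / 12 = 434.4750 / 12 = 36.2063
R̄ = (0.604 + 0.798 + 0.505 + 0.800 + 0.412 + 0.713 + 0.945 + 0.336 + 0.355 + 0.607 + 0.511 + 0.615) / 12 = 7.2010 / 12 = 0.6001
UCL = X̄̄ + A₂·R̄ = 36.2063 + 0.729 × 0.6001 = 36.6437

36.64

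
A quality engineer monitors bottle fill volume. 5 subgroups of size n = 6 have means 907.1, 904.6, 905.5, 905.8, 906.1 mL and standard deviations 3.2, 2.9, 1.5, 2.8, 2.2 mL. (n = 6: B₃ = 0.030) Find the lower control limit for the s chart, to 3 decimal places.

s̄ = (3.2 + 2.9 + 1.5 + 2.8 + 2.2) / 5 = 2.5200
LCL_s = B₃·s̄ = 0.030 × 2.5200 = 0.0756

0.076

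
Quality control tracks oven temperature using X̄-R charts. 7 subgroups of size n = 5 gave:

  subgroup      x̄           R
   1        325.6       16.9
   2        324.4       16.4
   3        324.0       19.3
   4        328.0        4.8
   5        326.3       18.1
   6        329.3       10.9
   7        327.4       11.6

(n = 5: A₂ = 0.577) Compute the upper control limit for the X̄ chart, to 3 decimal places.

X̄̄ = (325.6 + 324.4 + 324.0 + 328.0 + 326.3 + 329.3 + 327.4) / 7 = 2285.0000 / 7 = 326.4286
R̄ = (16.9 + 16.4 + 19.3 + 4.8 + 18.1 + 10.9 + 11.6) / 7 = 98.0000 / 7 = 14.0000
UCL = X̄̄ + A₂·R̄ = 326.4286 + 0.577 × 14.0000 = 334.5066

334.507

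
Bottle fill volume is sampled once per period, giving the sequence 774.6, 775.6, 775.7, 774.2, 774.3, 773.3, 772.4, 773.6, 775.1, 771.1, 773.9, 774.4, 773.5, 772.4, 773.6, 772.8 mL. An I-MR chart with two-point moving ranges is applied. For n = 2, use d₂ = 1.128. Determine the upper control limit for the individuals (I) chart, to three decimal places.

777.079

X̄ = (774.6 + 775.6 + 775.7 + 774.2 + 774.3 + 773.3 + 772.4 + 773.6 + 775.1 + 771.1 + 773.9 + 774.4 + 773.5 + 772.4 + 773.6 + 772.8) / 16 = 773.7812
Moving ranges: 1.0, 0.1, 1.5, 0.1, 1.0, 0.9, 1.2, 1.5, 4.0, 2.8, 0.5, 0.9, 1.1, 1.2, 0.8; M̄R̄ = 18.6000 / 15 = 1.2400
UCL = X̄ + 3·M̄R̄/d₂ = 773.7812 + 3 × 1.2400 / 1.128 = 777.0791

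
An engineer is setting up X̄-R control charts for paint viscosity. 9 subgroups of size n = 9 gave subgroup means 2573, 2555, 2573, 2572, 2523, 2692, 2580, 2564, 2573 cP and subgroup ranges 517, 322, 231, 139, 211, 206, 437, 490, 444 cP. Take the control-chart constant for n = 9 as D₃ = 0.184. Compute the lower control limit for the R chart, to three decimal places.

R̄ = (517 + 322 + 231 + 139 + 211 + 206 + 437 + 490 + 444) / 9 = 2997.0000 / 9 = 333.0000
LCL_R = D₃·R̄ = 0.184 × 333.0000 = 61.2720

61.272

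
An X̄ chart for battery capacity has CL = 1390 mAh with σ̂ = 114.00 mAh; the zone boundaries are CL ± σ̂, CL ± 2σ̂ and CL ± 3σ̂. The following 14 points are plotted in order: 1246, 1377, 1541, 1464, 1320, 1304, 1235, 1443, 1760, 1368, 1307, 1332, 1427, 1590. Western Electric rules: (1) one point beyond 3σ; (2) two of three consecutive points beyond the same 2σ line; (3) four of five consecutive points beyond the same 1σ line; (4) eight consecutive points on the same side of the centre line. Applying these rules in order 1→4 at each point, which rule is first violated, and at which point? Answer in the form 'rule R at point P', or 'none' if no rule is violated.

rule 1 at point 9

Zone of each point (C = within 1σ̂, B = 1σ̂–2σ̂, A = 2σ̂–3σ̂, * = beyond 3σ̂; sign = side of CL): 1:-B, 2:-C, 3:+B, 4:+C, 5:-C, 6:-C, 7:-B, 8:+C, 9:+*, 10:-C, 11:-C, 12:-C, 13:+C, 14:+B
Rule 1 (one point beyond the 3σ limits) is satisfied at point 9.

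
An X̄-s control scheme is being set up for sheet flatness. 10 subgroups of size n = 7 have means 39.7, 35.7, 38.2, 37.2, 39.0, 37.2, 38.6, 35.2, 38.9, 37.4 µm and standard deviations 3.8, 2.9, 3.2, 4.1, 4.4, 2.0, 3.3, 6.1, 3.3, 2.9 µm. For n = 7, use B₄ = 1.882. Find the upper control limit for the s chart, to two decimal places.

6.78

s̄ = (3.8 + 2.9 + 3.2 + 4.1 + 4.4 + 2.0 + 3.3 + 6.1 + 3.3 + 2.9) / 10 = 3.6000
UCL_s = B₄·s̄ = 1.882 × 3.6000 = 6.7752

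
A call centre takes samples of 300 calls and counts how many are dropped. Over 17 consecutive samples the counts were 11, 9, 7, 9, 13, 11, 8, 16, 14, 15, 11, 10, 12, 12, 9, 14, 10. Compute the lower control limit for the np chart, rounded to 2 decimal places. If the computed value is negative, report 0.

p̄ = Σdᵢ / (k·n) = 191 / (17 × 300) = 0.03745
LCL = np̄ − 3·√(np̄(1−p̄)) = 11.2353 − 3 × 3.2885 = 1.3697

1.37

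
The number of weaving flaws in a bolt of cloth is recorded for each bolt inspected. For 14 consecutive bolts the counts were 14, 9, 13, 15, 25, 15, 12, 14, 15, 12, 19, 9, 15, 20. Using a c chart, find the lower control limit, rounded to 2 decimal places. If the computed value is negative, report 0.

c̄ = (14 + 9 + 13 + 15 + 25 + 15 + 12 + 14 + 15 + 12 + 19 + 9 + 15 + 20) / 14 = 207 / 14 = 14.7857
LCL = c̄ − 3√c̄ = 14.7857 − 3 × 3.8452 = 3.2501

3.25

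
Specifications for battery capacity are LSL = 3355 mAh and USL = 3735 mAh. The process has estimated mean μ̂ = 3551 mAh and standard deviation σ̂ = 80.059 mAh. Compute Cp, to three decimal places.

0.791

Cp = (USL − LSL) / (6σ̂) = (3735 − 3355) / (6 × 80.059) = 380.0000 / 480.3540 = 0.7911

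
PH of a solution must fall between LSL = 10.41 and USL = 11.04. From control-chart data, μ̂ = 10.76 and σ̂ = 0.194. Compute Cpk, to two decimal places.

0.48

Cpu = (USL − μ̂) / (3σ̂) = (11.04 − 10.76) / (3 × 0.194) = 0.4811; Cpl = (μ̂ − LSL) / (3σ̂) = (10.76 − 10.41) / (3 × 0.194) = 0.6014; Cpk = min(Cpu, Cpl) = 0.4811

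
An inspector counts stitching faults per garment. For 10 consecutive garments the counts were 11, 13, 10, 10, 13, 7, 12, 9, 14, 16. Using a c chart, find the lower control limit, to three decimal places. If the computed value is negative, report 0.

1.327

c̄ = (11 + 13 + 10 + 10 + 13 + 7 + 12 + 9 + 14 + 16) / 10 = 115 / 10 = 11.5000
LCL = c̄ − 3√c̄ = 11.5000 − 3 × 3.3912 = 1.3265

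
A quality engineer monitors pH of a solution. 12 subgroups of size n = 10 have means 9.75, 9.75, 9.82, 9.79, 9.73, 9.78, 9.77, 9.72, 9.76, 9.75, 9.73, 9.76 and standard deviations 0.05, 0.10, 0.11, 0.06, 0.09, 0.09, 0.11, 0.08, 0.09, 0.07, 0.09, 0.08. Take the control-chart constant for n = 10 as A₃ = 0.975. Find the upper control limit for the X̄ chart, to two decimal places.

9.84

X̄̄ = (9.75 + 9.75 + 9.82 + 9.79 + 9.73 + 9.78 + 9.77 + 9.72 + 9.76 + 9.75 + 9.73 + 9.76) / 12 = 9.7592
s̄ = (0.05 + 0.10 + 0.11 + 0.06 + 0.09 + 0.09 + 0.11 + 0.08 + 0.09 + 0.07 + 0.09 + 0.08) / 12 = 0.0850
UCL = X̄̄ + A₃·s̄ = 9.7592 + 0.975 × 0.0850 = 9.8420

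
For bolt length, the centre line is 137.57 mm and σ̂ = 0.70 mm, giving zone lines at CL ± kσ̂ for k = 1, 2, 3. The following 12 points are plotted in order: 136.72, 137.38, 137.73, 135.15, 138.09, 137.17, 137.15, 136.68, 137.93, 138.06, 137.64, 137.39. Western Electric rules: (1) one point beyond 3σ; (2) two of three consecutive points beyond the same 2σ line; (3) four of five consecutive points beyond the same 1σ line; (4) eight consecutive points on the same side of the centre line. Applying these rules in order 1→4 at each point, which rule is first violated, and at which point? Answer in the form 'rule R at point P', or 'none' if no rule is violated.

rule 1 at point 4

Zone of each point (C = within 1σ̂, B = 1σ̂–2σ̂, A = 2σ̂–3σ̂, * = beyond 3σ̂; sign = side of CL): 1:-B, 2:-C, 3:+C, 4:-*, 5:+C, 6:-C, 7:-C, 8:-B, 9:+C, 10:+C, 11:+C, 12:-C
Rule 1 (one point beyond the 3σ limits) is satisfied at point 4.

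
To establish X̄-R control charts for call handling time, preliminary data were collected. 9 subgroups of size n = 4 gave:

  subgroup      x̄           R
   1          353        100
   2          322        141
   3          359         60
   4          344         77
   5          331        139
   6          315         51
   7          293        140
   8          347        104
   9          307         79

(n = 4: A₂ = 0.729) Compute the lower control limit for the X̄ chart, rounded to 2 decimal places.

X̄̄ = (353 + 322 + 359 + 344 + 331 + 315 + 293 + 347 + 307) / 9 = 2971.0000 / 9 = 330.1111
R̄ = (100 + 141 + 60 + 77 + 139 + 51 + 140 + 104 + 79) / 9 = 891.0000 / 9 = 99.0000
LCL = X̄̄ − A₂·R̄ = 330.1111 − 0.729 × 99.0000 = 257.9401

257.94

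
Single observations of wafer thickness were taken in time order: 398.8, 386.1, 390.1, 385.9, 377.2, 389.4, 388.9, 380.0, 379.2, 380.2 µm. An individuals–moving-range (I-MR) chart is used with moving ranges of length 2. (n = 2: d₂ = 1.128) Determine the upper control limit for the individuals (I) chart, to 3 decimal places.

401.242

X̄ = (398.8 + 386.1 + 390.1 + 385.9 + 377.2 + 389.4 + 388.9 + 380.0 + 379.2 + 380.2) / 10 = 385.5800
Moving ranges: 12.7, 4.0, 4.2, 8.7, 12.2, 0.5, 8.9, 0.8, 1.0; M̄R̄ = 53.0000 / 9 = 5.8889
UCL = X̄ + 3·M̄R̄/d₂ = 385.5800 + 3 × 5.8889 / 1.128 = 401.2419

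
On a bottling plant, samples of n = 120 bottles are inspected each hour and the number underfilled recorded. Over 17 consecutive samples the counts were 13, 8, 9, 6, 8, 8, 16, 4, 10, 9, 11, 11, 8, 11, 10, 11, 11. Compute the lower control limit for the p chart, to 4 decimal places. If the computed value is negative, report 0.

0.0059

p̄ = Σdᵢ / (k·n) = 164 / (17 × 120) = 0.08039
LCL = p̄ − 3·√(p̄(1−p̄)/n) = 0.08039 − 3 × 0.02482 = 0.00593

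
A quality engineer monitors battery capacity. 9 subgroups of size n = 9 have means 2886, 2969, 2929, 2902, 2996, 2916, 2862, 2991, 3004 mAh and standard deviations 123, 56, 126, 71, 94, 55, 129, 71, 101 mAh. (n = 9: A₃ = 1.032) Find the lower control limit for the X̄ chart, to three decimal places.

2844.730

X̄̄ = (2886 + 2969 + 2929 + 2902 + 2996 + 2916 + 2862 + 2991 + 3004) / 9 = 2939.4444
s̄ = (123 + 56 + 126 + 71 + 94 + 55 + 129 + 71 + 101) / 9 = 91.7778
LCL = X̄̄ − A₃·s̄ = 2939.4444 − 1.032 × 91.7778 = 2844.7298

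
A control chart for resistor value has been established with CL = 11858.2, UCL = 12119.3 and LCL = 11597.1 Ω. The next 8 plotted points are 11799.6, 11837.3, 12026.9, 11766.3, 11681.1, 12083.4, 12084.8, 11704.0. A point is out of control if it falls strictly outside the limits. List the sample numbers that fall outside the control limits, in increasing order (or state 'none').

All 8 points lie within [11597.1, 12119.3].

none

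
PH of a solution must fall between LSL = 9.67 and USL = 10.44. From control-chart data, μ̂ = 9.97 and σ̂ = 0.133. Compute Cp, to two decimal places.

0.96

Cp = (USL − LSL) / (6σ̂) = (10.44 − 9.67) / (6 × 0.133) = 0.7700 / 0.7980 = 0.9649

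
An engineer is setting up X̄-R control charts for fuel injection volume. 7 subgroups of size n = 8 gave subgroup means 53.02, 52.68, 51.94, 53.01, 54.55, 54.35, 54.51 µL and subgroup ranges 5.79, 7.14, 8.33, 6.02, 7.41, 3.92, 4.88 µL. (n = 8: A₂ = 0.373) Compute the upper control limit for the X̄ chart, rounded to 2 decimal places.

55.75

X̄̄ = (53.02 + 52.68 + 51.94 + 53.01 + 54.55 + 54.35 + 54.51) / 7 = 374.0600 / 7 = 53.4371
R̄ = (5.79 + 7.14 + 8.33 + 6.02 + 7.41 + 3.92 + 4.88) / 7 = 43.4900 / 7 = 6.2129
UCL = X̄̄ + A₂·R̄ = 53.4371 + 0.373 × 6.2129 = 55.7545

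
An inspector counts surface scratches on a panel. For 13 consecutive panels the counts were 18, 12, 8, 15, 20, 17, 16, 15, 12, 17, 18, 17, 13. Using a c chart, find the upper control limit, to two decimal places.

c̄ = (18 + 12 + 8 + 15 + 20 + 17 + 16 + 15 + 12 + 17 + 18 + 17 + 13) / 13 = 198 / 13 = 15.2308
UCL = c̄ + 3√c̄ = 15.2308 + 3 × √15.2308 = 15.2308 + 3 × 3.9027 = 26.9388

26.94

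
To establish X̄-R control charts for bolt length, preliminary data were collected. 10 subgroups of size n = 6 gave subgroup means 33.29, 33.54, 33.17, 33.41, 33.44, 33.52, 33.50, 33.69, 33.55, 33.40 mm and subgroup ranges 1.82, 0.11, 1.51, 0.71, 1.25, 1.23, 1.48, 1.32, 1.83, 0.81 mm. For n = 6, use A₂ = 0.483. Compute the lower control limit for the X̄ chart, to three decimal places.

X̄̄ = (33.29 + 33.54 + 33.17 + 33.41 + 33.44 + 33.52 + 33.50 + 33.69 + 33.55 + 33.40) / 10 = 334.5100 / 10 = 33.4510
R̄ = (1.82 + 0.11 + 1.51 + 0.71 + 1.25 + 1.23 + 1.48 + 1.32 + 1.83 + 0.81) / 10 = 12.0700 / 10 = 1.2070
LCL = X̄̄ − A₂·R̄ = 33.4510 − 0.483 × 1.2070 = 32.8680

32.868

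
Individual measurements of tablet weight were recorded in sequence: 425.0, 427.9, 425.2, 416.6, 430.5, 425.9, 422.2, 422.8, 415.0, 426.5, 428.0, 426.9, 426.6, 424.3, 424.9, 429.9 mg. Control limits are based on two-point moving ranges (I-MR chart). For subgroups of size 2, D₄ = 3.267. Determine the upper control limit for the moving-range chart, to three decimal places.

Moving ranges: 2.9, 2.7, 8.6, 13.9, 4.6, 3.7, 0.6, 7.8, 11.5, 1.5, 1.1, 0.3, 2.3, 0.6, 5.0; M̄R̄ = 67.1000 / 15 = 4.4733
UCL_MR = D₄·M̄R̄ = 3.267 × 4.4733 = 14.6144

14.614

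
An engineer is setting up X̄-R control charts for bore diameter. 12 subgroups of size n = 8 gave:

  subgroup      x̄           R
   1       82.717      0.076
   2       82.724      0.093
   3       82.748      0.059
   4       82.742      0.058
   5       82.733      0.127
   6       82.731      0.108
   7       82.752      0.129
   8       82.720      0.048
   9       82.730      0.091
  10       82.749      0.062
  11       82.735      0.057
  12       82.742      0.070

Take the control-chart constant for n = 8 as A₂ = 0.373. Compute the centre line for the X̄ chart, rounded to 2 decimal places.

82.74

X̄̄ = (82.717 + 82.724 + 82.748 + 82.742 + 82.733 + 82.731 + 82.752 + 82.720 + 82.730 + 82.749 + 82.735 + 82.742) / 12 = 992.8230 / 12 = 82.7352
CL = X̄̄ = 82.7352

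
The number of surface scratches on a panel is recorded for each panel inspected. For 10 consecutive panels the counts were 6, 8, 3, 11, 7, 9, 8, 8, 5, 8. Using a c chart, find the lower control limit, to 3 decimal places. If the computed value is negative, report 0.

0.000

c̄ = (6 + 8 + 3 + 11 + 7 + 9 + 8 + 8 + 5 + 8) / 10 = 73 / 10 = 7.3000
LCL = c̄ − 3√c̄ = 7.3000 − 3 × 2.7019 = -0.8056 → 0 (cannot be negative)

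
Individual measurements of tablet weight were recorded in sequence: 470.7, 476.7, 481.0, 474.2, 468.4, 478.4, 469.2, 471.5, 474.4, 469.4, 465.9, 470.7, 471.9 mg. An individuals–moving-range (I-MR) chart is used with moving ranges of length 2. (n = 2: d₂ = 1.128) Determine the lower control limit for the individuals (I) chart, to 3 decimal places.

X̄ = (470.7 + 476.7 + 481.0 + 474.2 + 468.4 + 478.4 + 469.2 + 471.5 + 474.4 + 469.4 + 465.9 + 470.7 + 471.9) / 13 = 472.4923
Moving ranges: 6.0, 4.3, 6.8, 5.8, 10.0, 9.2, 2.3, 2.9, 5.0, 3.5, 4.8, 1.2; M̄R̄ = 61.8000 / 12 = 5.1500
LCL = X̄ − 3·M̄R̄/d₂ = 472.4923 − 3 × 5.1500 / 1.128 = 458.7955

458.795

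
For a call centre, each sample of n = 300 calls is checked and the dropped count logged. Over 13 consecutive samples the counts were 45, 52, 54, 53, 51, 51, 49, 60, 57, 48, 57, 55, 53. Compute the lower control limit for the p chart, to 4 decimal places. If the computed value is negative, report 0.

0.1097

p̄ = Σdᵢ / (k·n) = 685 / (13 × 300) = 0.17564
LCL = p̄ − 3·√(p̄(1−p̄)/n) = 0.17564 − 3 × 0.02197 = 0.10973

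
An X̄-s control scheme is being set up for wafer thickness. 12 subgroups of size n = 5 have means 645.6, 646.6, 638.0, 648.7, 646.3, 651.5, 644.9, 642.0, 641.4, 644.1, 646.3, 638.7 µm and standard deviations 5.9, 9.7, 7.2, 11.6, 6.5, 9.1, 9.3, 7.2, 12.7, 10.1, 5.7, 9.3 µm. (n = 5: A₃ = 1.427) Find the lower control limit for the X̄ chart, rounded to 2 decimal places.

X̄̄ = (645.6 + 646.6 + 638.0 + 648.7 + 646.3 + 651.5 + 644.9 + 642.0 + 641.4 + 644.1 + 646.3 + 638.7) / 12 = 644.5083
s̄ = (5.9 + 9.7 + 7.2 + 11.6 + 6.5 + 9.1 + 9.3 + 7.2 + 12.7 + 10.1 + 5.7 + 9.3) / 12 = 8.6917
LCL = X̄̄ − A₃·s̄ = 644.5083 − 1.427 × 8.6917 = 632.1053

632.11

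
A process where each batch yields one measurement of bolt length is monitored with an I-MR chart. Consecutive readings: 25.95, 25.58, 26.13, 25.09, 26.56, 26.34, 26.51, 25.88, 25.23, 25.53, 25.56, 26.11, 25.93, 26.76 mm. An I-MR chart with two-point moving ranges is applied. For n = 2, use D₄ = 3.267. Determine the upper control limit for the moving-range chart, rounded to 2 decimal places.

1.76

Moving ranges: 0.37, 0.55, 1.04, 1.47, 0.22, 0.17, 0.63, 0.65, 0.30, 0.03, 0.55, 0.18, 0.83; M̄R̄ = 6.9900 / 13 = 0.5377
UCL_MR = D₄·M̄R̄ = 3.267 × 0.5377 = 1.7566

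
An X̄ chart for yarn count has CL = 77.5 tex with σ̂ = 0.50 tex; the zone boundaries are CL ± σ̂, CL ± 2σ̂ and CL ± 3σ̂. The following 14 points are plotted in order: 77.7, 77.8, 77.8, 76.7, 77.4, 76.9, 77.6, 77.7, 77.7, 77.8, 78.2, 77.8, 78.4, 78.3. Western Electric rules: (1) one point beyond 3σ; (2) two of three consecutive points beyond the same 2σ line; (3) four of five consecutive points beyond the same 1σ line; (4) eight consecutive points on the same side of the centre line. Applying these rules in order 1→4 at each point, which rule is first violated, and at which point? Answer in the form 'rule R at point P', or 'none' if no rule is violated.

rule 4 at point 14

Zone of each point (C = within 1σ̂, B = 1σ̂–2σ̂, A = 2σ̂–3σ̂, * = beyond 3σ̂; sign = side of CL): 1:+C, 2:+C, 3:+C, 4:-B, 5:-C, 6:-B, 7:+C, 8:+C, 9:+C, 10:+C, 11:+B, 12:+C, 13:+B, 14:+B
Rule 4 (eight consecutive points on the same side of the centre line) is satisfied at point 14.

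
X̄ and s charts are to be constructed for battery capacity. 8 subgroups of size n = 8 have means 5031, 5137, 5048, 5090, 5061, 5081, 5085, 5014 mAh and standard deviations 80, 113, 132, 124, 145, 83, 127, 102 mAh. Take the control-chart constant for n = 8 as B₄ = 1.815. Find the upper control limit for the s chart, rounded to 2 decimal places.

s̄ = (80 + 113 + 132 + 124 + 145 + 83 + 127 + 102) / 8 = 113.2500
UCL_s = B₄·s̄ = 1.815 × 113.2500 = 205.5487

205.55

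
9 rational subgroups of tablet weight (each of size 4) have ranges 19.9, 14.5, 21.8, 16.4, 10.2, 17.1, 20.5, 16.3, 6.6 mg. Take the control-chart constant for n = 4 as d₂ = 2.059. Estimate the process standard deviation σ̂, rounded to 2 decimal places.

R̄ = (19.9 + 14.5 + 21.8 + 16.4 + 10.2 + 17.1 + 20.5 + 16.3 + 6.6) / 9 = 15.9222
σ̂ = R̄ / d₂ = 15.9222 / 2.059 = 7.7330

7.73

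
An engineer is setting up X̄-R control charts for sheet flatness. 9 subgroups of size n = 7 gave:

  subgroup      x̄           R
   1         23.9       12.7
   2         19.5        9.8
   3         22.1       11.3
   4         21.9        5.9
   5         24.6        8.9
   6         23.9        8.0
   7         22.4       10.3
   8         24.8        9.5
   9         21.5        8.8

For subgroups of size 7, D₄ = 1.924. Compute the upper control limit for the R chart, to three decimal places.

18.214

R̄ = (12.7 + 9.8 + 11.3 + 5.9 + 8.9 + 8.0 + 10.3 + 9.5 + 8.8) / 9 = 85.2000 / 9 = 9.4667
UCL_R = D₄·R̄ = 1.924 × 9.4667 = 18.2139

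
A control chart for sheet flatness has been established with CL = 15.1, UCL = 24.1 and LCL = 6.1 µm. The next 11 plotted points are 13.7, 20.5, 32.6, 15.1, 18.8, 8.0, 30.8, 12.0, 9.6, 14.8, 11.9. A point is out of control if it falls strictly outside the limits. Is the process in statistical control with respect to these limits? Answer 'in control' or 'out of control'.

Compare each point to [6.1, 24.1]: sample 3 = 32.6 > UCL; sample 7 = 30.8 > UCL.

out of control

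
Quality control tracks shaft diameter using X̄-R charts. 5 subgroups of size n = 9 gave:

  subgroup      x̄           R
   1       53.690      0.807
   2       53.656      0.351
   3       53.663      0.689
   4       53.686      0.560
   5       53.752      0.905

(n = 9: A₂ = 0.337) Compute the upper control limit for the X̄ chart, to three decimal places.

53.913

X̄̄ = (53.690 + 53.656 + 53.663 + 53.686 + 53.752) / 5 = 268.4470 / 5 = 53.6894
R̄ = (0.807 + 0.351 + 0.689 + 0.560 + 0.905) / 5 = 3.3120 / 5 = 0.6624
UCL = X̄̄ + A₂·R̄ = 53.6894 + 0.337 × 0.6624 = 53.9126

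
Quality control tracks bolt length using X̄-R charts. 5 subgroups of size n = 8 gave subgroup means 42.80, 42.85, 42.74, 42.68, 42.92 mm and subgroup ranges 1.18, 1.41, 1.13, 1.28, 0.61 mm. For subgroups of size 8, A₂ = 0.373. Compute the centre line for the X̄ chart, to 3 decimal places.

X̄̄ = (42.80 + 42.85 + 42.74 + 42.68 + 42.92) / 5 = 213.9900 / 5 = 42.7980
CL = X̄̄ = 42.7980

42.798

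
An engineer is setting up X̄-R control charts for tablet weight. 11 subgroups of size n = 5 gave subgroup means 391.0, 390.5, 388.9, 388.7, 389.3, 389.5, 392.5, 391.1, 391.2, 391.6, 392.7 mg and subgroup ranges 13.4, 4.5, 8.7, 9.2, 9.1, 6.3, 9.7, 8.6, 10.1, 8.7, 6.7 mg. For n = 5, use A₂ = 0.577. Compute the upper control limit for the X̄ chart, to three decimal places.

395.620

X̄̄ = (391.0 + 390.5 + 388.9 + 388.7 + 389.3 + 389.5 + 392.5 + 391.1 + 391.2 + 391.6 + 392.7) / 11 = 4297.0000 / 11 = 390.6364
R̄ = (13.4 + 4.5 + 8.7 + 9.2 + 9.1 + 6.3 + 9.7 + 8.6 + 10.1 + 8.7 + 6.7) / 11 = 95.0000 / 11 = 8.6364
UCL = X̄̄ + A₂·R̄ = 390.6364 + 0.577 × 8.6364 = 395.6195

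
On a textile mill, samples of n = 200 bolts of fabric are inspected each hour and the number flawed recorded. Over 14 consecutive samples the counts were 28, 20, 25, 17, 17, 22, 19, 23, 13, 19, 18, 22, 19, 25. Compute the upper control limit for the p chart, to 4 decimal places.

0.1668

p̄ = Σdᵢ / (k·n) = 287 / (14 × 200) = 0.10250
UCL = p̄ + 3·√(p̄(1−p̄)/n) = 0.10250 + 3 × √(0.10250×0.89750/200) = 0.10250 + 3 × 0.02145 = 0.16684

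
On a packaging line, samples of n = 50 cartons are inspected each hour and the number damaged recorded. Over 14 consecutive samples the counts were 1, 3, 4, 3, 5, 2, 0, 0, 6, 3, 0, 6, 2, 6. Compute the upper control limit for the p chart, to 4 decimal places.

p̄ = Σdᵢ / (k·n) = 41 / (14 × 50) = 0.05857
UCL = p̄ + 3·√(p̄(1−p̄)/n) = 0.05857 + 3 × √(0.05857×0.94143/50) = 0.05857 + 3 × 0.03321 = 0.15820

0.1582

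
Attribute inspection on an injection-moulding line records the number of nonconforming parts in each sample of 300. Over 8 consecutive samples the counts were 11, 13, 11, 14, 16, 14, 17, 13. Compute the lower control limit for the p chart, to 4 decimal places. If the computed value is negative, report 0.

0.0094

p̄ = Σdᵢ / (k·n) = 109 / (8 × 300) = 0.04542
LCL = p̄ − 3·√(p̄(1−p̄)/n) = 0.04542 − 3 × 0.01202 = 0.00935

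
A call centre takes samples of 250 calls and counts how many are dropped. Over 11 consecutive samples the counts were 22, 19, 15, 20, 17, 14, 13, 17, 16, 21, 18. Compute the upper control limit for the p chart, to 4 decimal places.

p̄ = Σdᵢ / (k·n) = 192 / (11 × 250) = 0.06982
UCL = p̄ + 3·√(p̄(1−p̄)/n) = 0.06982 + 3 × √(0.06982×0.93018/250) = 0.06982 + 3 × 0.01612 = 0.11817

0.1182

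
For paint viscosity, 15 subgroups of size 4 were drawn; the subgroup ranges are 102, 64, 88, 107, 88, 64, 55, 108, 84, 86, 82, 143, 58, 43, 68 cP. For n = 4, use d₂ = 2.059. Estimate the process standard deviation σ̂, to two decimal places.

R̄ = (102 + 64 + 88 + 107 + 88 + 64 + 55 + 108 + 84 + 86 + 82 + 143 + 58 + 43 + 68) / 15 = 82.6667
σ̂ = R̄ / d₂ = 82.6667 / 2.059 = 40.1489

40.15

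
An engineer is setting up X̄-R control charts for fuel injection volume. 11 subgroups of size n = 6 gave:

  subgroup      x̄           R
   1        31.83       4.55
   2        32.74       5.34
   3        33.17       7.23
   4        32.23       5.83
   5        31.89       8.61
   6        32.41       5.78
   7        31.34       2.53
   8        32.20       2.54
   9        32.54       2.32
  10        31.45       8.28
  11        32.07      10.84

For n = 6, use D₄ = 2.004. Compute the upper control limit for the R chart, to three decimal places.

R̄ = (4.55 + 5.34 + 7.23 + 5.83 + 8.61 + 5.78 + 2.53 + 2.54 + 2.32 + 8.28 + 10.84) / 11 = 63.8500 / 11 = 5.8045
UCL_R = D₄·R̄ = 2.004 × 5.8045 = 11.6323

11.632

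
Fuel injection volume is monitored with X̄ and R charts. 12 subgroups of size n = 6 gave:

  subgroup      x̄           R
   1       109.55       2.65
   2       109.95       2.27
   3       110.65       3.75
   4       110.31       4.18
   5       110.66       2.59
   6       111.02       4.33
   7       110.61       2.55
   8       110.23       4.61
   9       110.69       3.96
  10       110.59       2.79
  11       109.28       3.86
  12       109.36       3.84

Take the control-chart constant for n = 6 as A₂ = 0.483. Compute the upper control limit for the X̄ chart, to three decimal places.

X̄̄ = (109.55 + 109.95 + 110.65 + 110.31 + 110.66 + 111.02 + 110.61 + 110.23 + 110.69 + 110.59 + 109.28 + 109.36) / 12 = 1322.9000 / 12 = 110.2417
R̄ = (2.65 + 2.27 + 3.75 + 4.18 + 2.59 + 4.33 + 2.55 + 4.61 + 3.96 + 2.79 + 3.86 + 3.84) / 12 = 41.3800 / 12 = 3.4483
UCL = X̄̄ + A₂·R̄ = 110.2417 + 0.483 × 3.4483 = 111.9072

111.907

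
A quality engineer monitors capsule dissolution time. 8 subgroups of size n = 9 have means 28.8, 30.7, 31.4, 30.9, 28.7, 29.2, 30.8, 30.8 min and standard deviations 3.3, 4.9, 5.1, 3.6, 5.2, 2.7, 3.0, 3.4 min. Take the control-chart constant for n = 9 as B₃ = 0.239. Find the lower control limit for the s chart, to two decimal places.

0.93

s̄ = (3.3 + 4.9 + 5.1 + 3.6 + 5.2 + 2.7 + 3.0 + 3.4) / 8 = 3.9000
LCL_s = B₃·s̄ = 0.239 × 3.9000 = 0.9321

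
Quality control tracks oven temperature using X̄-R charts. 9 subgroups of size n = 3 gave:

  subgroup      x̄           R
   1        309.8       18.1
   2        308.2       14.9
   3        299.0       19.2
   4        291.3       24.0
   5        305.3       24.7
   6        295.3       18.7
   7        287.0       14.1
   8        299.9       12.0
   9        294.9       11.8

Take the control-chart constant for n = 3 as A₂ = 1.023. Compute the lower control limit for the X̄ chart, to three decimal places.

X̄̄ = (309.8 + 308.2 + 299.0 + 291.3 + 305.3 + 295.3 + 287.0 + 299.9 + 294.9) / 9 = 2690.7000 / 9 = 298.9667
R̄ = (18.1 + 14.9 + 19.2 + 24.0 + 24.7 + 18.7 + 14.1 + 12.0 + 11.8) / 9 = 157.5000 / 9 = 17.5000
LCL = X̄̄ − A₂·R̄ = 298.9667 − 1.023 × 17.5000 = 281.0642

281.064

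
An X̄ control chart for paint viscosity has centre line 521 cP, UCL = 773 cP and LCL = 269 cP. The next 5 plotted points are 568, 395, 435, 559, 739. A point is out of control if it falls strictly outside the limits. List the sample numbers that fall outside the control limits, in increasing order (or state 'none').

none

All 5 points lie within [269, 773].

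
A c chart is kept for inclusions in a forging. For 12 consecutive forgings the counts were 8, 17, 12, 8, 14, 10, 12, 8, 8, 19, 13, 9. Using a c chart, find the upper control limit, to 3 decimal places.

21.673

c̄ = (8 + 17 + 12 + 8 + 14 + 10 + 12 + 8 + 8 + 19 + 13 + 9) / 12 = 138 / 12 = 11.5000
UCL = c̄ + 3√c̄ = 11.5000 + 3 × √11.5000 = 11.5000 + 3 × 3.3912 = 21.6735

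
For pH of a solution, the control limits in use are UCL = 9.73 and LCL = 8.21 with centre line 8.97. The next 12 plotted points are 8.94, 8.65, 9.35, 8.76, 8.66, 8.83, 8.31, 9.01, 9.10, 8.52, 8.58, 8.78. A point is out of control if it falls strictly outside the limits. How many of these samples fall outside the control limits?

All 12 points lie within [8.21, 9.73].

0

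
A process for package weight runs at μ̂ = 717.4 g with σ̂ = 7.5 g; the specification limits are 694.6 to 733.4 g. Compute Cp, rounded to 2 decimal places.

0.86

Cp = (USL − LSL) / (6σ̂) = (733.4 − 694.6) / (6 × 7.5) = 38.8000 / 45.0000 = 0.8622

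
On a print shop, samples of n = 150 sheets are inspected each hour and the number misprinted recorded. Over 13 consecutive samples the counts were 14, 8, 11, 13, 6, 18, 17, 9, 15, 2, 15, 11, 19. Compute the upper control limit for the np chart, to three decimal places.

22.180

p̄ = Σdᵢ / (k·n) = 158 / (13 × 150) = 0.08103
UCL = np̄ + 3·√(np̄(1−p̄)) = 12.1538 + 3 × √(12.1538×0.91897) = 12.1538 + 3 × 3.3420 = 22.1799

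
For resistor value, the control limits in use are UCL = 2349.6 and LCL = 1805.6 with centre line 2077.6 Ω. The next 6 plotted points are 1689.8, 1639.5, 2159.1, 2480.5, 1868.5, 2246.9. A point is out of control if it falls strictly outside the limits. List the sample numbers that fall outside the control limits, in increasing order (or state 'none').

Compare each point to [1805.6, 2349.6]: sample 1 = 1689.8 < LCL; sample 2 = 1639.5 < LCL; sample 4 = 2480.5 > UCL.

1, 2, 4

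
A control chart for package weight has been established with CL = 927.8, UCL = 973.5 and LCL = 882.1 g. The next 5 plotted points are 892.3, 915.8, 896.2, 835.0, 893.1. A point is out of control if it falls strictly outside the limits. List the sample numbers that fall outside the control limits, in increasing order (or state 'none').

Compare each point to [882.1, 973.5]: sample 4 = 835.0 < LCL.

4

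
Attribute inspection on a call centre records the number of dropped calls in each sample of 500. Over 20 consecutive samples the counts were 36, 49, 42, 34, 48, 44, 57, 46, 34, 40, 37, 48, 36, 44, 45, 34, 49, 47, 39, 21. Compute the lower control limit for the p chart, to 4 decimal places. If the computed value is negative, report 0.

p̄ = Σdᵢ / (k·n) = 830 / (20 × 500) = 0.08300
LCL = p̄ − 3·√(p̄(1−p̄)/n) = 0.08300 − 3 × 0.01234 = 0.04599

0.0460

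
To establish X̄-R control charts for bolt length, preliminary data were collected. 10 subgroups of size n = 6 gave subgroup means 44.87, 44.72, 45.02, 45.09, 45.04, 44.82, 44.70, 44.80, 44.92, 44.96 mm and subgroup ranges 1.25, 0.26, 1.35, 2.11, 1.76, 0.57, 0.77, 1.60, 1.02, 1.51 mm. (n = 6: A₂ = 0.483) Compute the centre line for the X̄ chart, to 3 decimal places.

44.894

X̄̄ = (44.87 + 44.72 + 45.02 + 45.09 + 45.04 + 44.82 + 44.70 + 44.80 + 44.92 + 44.96) / 10 = 448.9400 / 10 = 44.8940
CL = X̄̄ = 44.8940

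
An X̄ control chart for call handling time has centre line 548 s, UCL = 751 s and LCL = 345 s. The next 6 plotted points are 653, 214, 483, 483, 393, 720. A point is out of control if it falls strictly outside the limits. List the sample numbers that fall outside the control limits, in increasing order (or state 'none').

Compare each point to [345, 751]: sample 2 = 214 < LCL.

2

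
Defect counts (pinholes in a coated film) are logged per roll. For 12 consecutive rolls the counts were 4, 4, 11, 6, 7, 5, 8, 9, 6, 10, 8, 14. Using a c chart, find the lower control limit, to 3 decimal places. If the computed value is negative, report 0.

c̄ = (4 + 4 + 11 + 6 + 7 + 5 + 8 + 9 + 6 + 10 + 8 + 14) / 12 = 92 / 12 = 7.6667
LCL = c̄ − 3√c̄ = 7.6667 − 3 × 2.7689 = -0.6400 → 0 (cannot be negative)

0.000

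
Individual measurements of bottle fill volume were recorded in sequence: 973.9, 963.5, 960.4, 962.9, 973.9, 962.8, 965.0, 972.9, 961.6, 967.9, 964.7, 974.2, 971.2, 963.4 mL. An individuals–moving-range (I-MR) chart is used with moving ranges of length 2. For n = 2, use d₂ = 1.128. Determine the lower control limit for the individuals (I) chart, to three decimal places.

948.752

X̄ = (973.9 + 963.5 + 960.4 + 962.9 + 973.9 + 962.8 + 965.0 + 972.9 + 961.6 + 967.9 + 964.7 + 974.2 + 971.2 + 963.4) / 14 = 967.0214
Moving ranges: 10.4, 3.1, 2.5, 11.0, 11.1, 2.2, 7.9, 11.3, 6.3, 3.2, 9.5, 3.0, 7.8; M̄R̄ = 89.3000 / 13 = 6.8692
LCL = X̄ − 3·M̄R̄/d₂ = 967.0214 − 3 × 6.8692 / 1.128 = 948.7522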